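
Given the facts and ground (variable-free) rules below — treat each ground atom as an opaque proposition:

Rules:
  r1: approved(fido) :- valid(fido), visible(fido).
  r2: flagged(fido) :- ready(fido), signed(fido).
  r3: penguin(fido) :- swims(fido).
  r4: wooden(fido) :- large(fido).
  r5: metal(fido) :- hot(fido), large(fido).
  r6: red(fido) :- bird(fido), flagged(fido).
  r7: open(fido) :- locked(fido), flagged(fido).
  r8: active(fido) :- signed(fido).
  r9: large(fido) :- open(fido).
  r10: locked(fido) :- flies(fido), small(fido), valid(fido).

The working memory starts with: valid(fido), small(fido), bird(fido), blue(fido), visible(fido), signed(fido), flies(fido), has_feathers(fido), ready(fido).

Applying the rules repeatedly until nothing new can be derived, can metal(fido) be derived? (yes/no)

no

Round 1 fires r1, r2, r8, r10, giving approved(fido), flagged(fido), active(fido), locked(fido).
Round 2 fires r6, r7, giving red(fido), open(fido).
Round 3 fires r9, giving large(fido).
Round 4 fires r4, giving wooden(fido).
Fixed point reached. metal(fido) is concluded only by r5; r5 needs hot(fido) (never derived).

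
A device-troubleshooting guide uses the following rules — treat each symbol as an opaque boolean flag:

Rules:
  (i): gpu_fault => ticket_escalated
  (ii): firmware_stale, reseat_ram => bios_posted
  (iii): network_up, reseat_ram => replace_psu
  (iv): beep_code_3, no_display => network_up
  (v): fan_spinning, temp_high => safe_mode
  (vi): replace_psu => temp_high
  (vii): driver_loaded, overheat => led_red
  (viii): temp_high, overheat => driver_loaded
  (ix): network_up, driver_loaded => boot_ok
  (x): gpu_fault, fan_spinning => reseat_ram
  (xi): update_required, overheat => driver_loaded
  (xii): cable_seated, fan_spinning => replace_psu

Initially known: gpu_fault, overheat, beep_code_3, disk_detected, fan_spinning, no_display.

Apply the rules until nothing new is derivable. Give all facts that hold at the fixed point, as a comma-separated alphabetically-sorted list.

Round 1 — (i), (iv), (x), derive ticket_escalated, network_up, reseat_ram.
Round 2 — (iii), derive replace_psu.
Round 3 — (vi), derive temp_high.
Round 4 — (v), (viii), derive safe_mode, driver_loaded.
Round 5 — (vii), (ix), derive led_red, boot_ok.

beep_code_3, boot_ok, disk_detected, driver_loaded, fan_spinning, gpu_fault, led_red, network_up, no_display, overheat, replace_psu, reseat_ram, safe_mode, temp_high, ticket_escalated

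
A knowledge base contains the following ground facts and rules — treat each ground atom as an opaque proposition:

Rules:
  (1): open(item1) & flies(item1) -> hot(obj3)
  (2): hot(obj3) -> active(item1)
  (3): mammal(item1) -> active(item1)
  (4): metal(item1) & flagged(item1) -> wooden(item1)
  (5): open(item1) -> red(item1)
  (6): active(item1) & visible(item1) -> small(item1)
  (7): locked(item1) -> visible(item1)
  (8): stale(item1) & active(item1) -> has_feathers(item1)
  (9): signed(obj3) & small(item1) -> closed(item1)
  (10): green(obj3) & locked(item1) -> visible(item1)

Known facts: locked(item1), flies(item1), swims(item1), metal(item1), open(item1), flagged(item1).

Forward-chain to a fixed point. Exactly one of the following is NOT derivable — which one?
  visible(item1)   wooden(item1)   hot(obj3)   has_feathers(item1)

[1] (1) [open(item1) & flies(item1) -> hot(obj3)]; (4) [metal(item1) & flagged(item1) -> wooden(item1)]; (5) [open(item1) -> red(item1)]; (7) [locked(item1) -> visible(item1)]. ⇒ new: hot(obj3), wooden(item1), red(item1), visible(item1).
[2] (2) [hot(obj3) -> active(item1)]. ⇒ new: active(item1).
[3] (6) [active(item1) & visible(item1) -> small(item1)]. ⇒ new: small(item1).
Derived: wooden(item1) (round 1), visible(item1) (round 1), hot(obj3) (round 1). has_feathers(item1) never appears in any round.

has_feathers(item1)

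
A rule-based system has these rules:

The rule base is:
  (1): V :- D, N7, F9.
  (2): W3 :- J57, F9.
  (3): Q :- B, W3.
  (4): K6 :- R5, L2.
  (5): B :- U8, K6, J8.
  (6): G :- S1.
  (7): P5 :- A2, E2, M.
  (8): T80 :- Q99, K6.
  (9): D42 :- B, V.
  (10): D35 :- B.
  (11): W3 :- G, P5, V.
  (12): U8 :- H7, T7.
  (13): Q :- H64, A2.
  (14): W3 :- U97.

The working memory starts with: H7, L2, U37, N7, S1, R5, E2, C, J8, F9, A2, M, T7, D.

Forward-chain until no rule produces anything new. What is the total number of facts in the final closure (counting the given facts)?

Round 1 fires (1), (4), (6), (7), (12), giving V, K6, G, P5, U8.
Round 2 fires (5), (11), giving B, W3.
Round 3 fires (3), (9), (10), giving Q, D42, D35.
Closure: {A2, B, C, D, D35, D42, E2, F9, G, H7, J8, K6, L2, M, N7, P5, Q, R5, S1, T7, U37, U8, V, W3} — 24 facts.

24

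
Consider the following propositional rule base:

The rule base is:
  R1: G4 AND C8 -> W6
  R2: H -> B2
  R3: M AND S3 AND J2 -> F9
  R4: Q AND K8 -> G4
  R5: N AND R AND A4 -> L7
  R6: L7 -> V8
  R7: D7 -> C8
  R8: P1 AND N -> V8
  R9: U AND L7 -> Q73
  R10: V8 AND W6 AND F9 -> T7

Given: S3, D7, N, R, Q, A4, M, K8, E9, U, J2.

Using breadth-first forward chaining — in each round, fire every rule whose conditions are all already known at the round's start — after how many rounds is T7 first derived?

3

[1] R3 [M AND S3 AND J2 -> F9]; R4 [Q AND K8 -> G4]; R5 [N AND R AND A4 -> L7]; R7 [D7 -> C8]. ⇒ new: F9, G4, L7, C8.
[2] R1 [G4 AND C8 -> W6]; R6 [L7 -> V8]; R9 [U AND L7 -> Q73]. ⇒ new: W6, V8, Q73.
[3] R10 [V8 AND W6 AND F9 -> T7]. ⇒ new: T7.
T7 first appears in round 3.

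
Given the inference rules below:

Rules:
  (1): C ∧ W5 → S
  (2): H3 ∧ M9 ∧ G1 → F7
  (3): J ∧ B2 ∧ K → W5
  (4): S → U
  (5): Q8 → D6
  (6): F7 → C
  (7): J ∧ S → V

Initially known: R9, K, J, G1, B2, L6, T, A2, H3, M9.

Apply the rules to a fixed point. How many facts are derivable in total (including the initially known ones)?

Round 1 — (2), (3), derive F7, W5.
Round 2 — (6), derive C.
Round 3 — (1), derive S.
Round 4 — (4), (7), derive U, V.
Closure: {A2, B2, C, F7, G1, H3, J, K, L6, M9, R9, S, T, U, V, W5} — 16 facts.

16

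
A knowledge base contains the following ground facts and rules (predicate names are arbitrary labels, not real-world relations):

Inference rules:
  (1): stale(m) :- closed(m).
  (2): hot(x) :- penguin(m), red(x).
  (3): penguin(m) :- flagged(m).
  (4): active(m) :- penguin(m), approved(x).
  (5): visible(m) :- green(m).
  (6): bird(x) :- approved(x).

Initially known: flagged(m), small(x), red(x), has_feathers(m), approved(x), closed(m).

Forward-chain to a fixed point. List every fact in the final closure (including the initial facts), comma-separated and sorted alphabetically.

active(m), approved(x), bird(x), closed(m), flagged(m), has_feathers(m), hot(x), penguin(m), red(x), small(x), stale(m)

Round 1 fires (1), (3), (6), giving stale(m), penguin(m), bird(x).
Round 2 fires (2), (4), giving hot(x), active(m).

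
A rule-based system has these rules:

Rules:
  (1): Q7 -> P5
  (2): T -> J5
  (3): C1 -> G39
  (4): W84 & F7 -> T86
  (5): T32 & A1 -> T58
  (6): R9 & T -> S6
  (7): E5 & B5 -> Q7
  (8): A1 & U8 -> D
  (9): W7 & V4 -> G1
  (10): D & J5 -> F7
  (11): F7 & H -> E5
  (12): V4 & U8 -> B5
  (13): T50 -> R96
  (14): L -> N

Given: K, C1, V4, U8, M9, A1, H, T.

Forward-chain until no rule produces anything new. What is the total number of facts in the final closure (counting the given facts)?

16

Round 1 — (2), (3), (8), (12), derive J5, G39, D, B5.
Round 2 — (10), derive F7.
Round 3 — (11), derive E5.
Round 4 — (7), derive Q7.
Round 5 — (1), derive P5.
Closure: {A1, B5, C1, D, E5, F7, G39, H, J5, K, M9, P5, Q7, T, U8, V4} — 16 facts.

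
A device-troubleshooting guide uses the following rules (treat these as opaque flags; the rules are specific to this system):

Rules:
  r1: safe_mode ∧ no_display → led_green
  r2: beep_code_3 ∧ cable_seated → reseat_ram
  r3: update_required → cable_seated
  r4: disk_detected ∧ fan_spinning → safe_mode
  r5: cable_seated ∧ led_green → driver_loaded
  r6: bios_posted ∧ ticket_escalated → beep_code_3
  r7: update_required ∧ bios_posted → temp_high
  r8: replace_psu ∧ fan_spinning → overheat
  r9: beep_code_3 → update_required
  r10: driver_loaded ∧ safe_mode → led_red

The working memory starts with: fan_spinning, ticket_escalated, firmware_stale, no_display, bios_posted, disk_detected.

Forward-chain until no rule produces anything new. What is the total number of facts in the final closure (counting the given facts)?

15

Round 1 fires r4, r6, giving safe_mode, beep_code_3.
Round 2 fires r1, r9, giving led_green, update_required.
Round 3 fires r3, r7, giving cable_seated, temp_high.
Round 4 fires r2, r5, giving reseat_ram, driver_loaded.
Round 5 fires r10, giving led_red.
Closure: {beep_code_3, bios_posted, cable_seated, disk_detected, driver_loaded, fan_spinning, firmware_stale, led_green, led_red, no_display, reseat_ram, safe_mode, temp_high, ticket_escalated, update_required} — 15 facts.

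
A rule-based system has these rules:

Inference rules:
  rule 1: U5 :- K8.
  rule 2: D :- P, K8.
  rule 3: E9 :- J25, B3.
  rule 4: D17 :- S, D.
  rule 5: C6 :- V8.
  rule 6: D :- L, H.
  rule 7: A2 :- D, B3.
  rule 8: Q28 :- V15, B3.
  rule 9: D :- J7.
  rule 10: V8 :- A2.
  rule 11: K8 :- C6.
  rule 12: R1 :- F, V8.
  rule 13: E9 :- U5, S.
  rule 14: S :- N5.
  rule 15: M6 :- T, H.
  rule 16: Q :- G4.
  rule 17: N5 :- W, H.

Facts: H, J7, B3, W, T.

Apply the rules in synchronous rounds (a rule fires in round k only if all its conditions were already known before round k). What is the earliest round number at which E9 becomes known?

7

Round 1 — rule 9, rule 15, rule 17, derive D, M6, N5.
Round 2 — rule 7, rule 14, derive A2, S.
Round 3 — rule 4, rule 10, derive D17, V8.
Round 4 — rule 5, derive C6.
Round 5 — rule 11, derive K8.
Round 6 — rule 1, derive U5.
Round 7 — rule 13, derive E9.
E9 first appears in round 7.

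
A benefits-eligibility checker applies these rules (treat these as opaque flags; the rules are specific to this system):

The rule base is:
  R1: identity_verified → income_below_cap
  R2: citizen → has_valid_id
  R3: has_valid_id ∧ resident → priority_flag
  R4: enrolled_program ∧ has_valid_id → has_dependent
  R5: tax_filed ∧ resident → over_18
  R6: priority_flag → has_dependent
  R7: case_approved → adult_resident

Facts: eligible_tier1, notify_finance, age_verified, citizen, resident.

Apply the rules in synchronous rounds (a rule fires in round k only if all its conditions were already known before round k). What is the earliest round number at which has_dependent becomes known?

3

Round 1 fires R2, giving has_valid_id.
Round 2 fires R3, giving priority_flag.
Round 3 fires R6, giving has_dependent.
has_dependent first appears in round 3.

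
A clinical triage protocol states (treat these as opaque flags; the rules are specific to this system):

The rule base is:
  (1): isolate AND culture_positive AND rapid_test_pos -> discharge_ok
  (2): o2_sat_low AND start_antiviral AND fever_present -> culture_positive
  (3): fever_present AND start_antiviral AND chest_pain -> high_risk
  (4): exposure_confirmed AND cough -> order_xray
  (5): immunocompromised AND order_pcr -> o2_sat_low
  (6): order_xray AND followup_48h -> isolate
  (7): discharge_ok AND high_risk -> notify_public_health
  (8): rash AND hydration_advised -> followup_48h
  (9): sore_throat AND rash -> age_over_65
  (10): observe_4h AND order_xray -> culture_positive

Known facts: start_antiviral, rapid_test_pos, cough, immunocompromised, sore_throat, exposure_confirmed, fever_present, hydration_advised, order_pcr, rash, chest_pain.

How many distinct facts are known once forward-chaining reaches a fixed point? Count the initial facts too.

20

[1] (3) [fever_present AND start_antiviral AND chest_pain -> high_risk]; (4) [exposure_confirmed AND cough -> order_xray]; (5) [immunocompromised AND order_pcr -> o2_sat_low]; (8) [rash AND hydration_advised -> followup_48h]; (9) [sore_throat AND rash -> age_over_65]. ⇒ new: high_risk, order_xray, o2_sat_low, followup_48h, age_over_65.
[2] (2) [o2_sat_low AND start_antiviral AND fever_present -> culture_positive]; (6) [order_xray AND followup_48h -> isolate]. ⇒ new: culture_positive, isolate.
[3] (1) [isolate AND culture_positive AND rapid_test_pos -> discharge_ok]. ⇒ new: discharge_ok.
[4] (7) [discharge_ok AND high_risk -> notify_public_health]. ⇒ new: notify_public_health.
Closure: {age_over_65, chest_pain, cough, culture_positive, discharge_ok, exposure_confirmed, fever_present, followup_48h, high_risk, hydration_advised, immunocompromised, isolate, notify_public_health, o2_sat_low, order_pcr, order_xray, rapid_test_pos, rash, sore_throat, start_antiviral} — 20 facts.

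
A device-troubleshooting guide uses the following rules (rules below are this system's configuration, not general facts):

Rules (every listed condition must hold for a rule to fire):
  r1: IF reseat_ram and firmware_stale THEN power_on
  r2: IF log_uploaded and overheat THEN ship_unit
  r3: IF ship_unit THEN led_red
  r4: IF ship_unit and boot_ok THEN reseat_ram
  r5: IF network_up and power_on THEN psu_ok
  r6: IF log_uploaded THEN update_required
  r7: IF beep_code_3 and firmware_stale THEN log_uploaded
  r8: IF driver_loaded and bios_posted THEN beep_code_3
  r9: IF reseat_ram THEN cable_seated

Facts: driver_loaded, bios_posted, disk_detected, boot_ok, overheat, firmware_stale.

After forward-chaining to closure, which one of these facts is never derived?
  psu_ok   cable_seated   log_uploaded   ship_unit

psu_ok

Round 1: r8 [IF driver_loaded and bios_posted THEN beep_code_3]. New: beep_code_3.
Round 2: r7 [IF beep_code_3 and firmware_stale THEN log_uploaded]. New: log_uploaded.
Round 3: r2 [IF log_uploaded and overheat THEN ship_unit]; r6 [IF log_uploaded THEN update_required]. New: ship_unit, update_required.
Round 4: r3 [IF ship_unit THEN led_red]; r4 [IF ship_unit and boot_ok THEN reseat_ram]. New: led_red, reseat_ram.
Round 5: r1 [IF reseat_ram and firmware_stale THEN power_on]; r9 [IF reseat_ram THEN cable_seated]. New: power_on, cable_seated.
Derived: cable_seated (round 5), log_uploaded (round 2), ship_unit (round 3). psu_ok never appears in any round.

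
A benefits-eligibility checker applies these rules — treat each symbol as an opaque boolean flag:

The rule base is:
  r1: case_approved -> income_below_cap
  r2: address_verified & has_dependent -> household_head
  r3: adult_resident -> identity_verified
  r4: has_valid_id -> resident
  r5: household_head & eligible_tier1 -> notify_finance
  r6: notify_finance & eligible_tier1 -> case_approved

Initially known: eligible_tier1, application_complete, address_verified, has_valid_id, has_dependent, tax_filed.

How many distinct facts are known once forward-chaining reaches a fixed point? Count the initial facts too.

11

Round 1 fires r2, r4, giving household_head, resident.
Round 2 fires r5, giving notify_finance.
Round 3 fires r6, giving case_approved.
Round 4 fires r1, giving income_below_cap.
Closure: {address_verified, application_complete, case_approved, eligible_tier1, has_dependent, has_valid_id, household_head, income_below_cap, notify_finance, resident, tax_filed} — 11 facts.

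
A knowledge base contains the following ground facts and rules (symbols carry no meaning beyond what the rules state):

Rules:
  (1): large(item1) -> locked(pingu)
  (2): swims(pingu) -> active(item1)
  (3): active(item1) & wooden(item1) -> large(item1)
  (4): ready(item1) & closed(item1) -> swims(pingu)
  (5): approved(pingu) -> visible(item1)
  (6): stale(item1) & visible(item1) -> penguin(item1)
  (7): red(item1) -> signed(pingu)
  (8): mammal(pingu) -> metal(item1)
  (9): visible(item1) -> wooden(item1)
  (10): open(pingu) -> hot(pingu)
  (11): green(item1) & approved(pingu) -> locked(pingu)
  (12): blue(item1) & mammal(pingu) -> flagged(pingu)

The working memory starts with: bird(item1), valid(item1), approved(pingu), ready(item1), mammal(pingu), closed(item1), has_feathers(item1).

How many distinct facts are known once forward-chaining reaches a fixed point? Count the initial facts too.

14

[1] (4) [ready(item1) & closed(item1) -> swims(pingu)]; (5) [approved(pingu) -> visible(item1)]; (8) [mammal(pingu) -> metal(item1)]. ⇒ new: swims(pingu), visible(item1), metal(item1).
[2] (2) [swims(pingu) -> active(item1)]; (9) [visible(item1) -> wooden(item1)]. ⇒ new: active(item1), wooden(item1).
[3] (3) [active(item1) & wooden(item1) -> large(item1)]. ⇒ new: large(item1).
[4] (1) [large(item1) -> locked(pingu)]. ⇒ new: locked(pingu).
Closure: {active(item1), approved(pingu), bird(item1), closed(item1), has_feathers(item1), large(item1), locked(pingu), mammal(pingu), metal(item1), ready(item1), swims(pingu), valid(item1), visible(item1), wooden(item1)} — 14 facts.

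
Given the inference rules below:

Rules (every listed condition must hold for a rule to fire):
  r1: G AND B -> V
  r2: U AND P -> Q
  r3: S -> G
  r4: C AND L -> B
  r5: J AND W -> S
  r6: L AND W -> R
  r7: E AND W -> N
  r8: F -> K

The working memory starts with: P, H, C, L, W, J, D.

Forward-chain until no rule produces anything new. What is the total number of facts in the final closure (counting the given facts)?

Round 1: r4 [C AND L -> B]; r5 [J AND W -> S]; r6 [L AND W -> R]. New: B, S, R.
Round 2: r3 [S -> G]. New: G.
Round 3: r1 [G AND B -> V]. New: V.
Closure: {B, C, D, G, H, J, L, P, R, S, V, W} — 12 facts.

12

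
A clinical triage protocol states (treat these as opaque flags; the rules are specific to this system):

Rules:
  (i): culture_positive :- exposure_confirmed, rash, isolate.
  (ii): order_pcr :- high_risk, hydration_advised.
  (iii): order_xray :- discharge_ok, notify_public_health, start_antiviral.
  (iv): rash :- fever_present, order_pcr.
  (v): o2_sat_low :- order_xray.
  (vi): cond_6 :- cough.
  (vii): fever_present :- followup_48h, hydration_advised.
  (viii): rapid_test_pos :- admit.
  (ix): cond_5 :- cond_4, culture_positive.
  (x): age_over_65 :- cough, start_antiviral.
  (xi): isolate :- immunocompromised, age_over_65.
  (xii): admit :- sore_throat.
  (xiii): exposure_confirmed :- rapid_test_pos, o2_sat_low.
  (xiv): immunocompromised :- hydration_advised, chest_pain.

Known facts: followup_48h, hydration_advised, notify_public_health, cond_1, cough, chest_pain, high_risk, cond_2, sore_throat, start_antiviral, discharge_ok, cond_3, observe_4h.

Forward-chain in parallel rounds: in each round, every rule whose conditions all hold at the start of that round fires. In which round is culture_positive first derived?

Round 1: (ii) [order_pcr :- high_risk, hydration_advised.]; (iii) [order_xray :- discharge_ok, notify_public_health, start_antiviral.]; (vi) [cond_6 :- cough.]; (vii) [fever_present :- followup_48h, hydration_advised.]; (x) [age_over_65 :- cough, start_antiviral.]; (xii) [admit :- sore_throat.]; (xiv) [immunocompromised :- hydration_advised, chest_pain.]. New: order_pcr, order_xray, cond_6, fever_present, age_over_65, admit, immunocompromised.
Round 2: (iv) [rash :- fever_present, order_pcr.]; (v) [o2_sat_low :- order_xray.]; (viii) [rapid_test_pos :- admit.]; (xi) [isolate :- immunocompromised, age_over_65.]. New: rash, o2_sat_low, rapid_test_pos, isolate.
Round 3: (xiii) [exposure_confirmed :- rapid_test_pos, o2_sat_low.]. New: exposure_confirmed.
Round 4: (i) [culture_positive :- exposure_confirmed, rash, isolate.]. New: culture_positive.
culture_positive first appears in round 4.

4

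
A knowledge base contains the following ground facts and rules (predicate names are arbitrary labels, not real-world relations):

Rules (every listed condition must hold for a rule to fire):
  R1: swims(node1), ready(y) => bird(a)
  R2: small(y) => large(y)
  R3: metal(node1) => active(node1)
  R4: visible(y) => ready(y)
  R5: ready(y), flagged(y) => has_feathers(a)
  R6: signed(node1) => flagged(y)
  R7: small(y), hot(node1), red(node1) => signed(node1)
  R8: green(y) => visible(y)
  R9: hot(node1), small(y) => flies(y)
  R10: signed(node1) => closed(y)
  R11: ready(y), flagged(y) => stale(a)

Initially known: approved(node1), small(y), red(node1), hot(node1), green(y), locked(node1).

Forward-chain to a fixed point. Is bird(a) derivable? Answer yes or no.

Round 1 fires R2, R7, R8, R9, giving large(y), signed(node1), visible(y), flies(y).
Round 2 fires R4, R6, R10, giving ready(y), flagged(y), closed(y).
Round 3 fires R5, R11, giving has_feathers(a), stale(a).
Fixed point reached. bird(a) is concluded only by R1; R1 needs swims(node1) (never derived).

no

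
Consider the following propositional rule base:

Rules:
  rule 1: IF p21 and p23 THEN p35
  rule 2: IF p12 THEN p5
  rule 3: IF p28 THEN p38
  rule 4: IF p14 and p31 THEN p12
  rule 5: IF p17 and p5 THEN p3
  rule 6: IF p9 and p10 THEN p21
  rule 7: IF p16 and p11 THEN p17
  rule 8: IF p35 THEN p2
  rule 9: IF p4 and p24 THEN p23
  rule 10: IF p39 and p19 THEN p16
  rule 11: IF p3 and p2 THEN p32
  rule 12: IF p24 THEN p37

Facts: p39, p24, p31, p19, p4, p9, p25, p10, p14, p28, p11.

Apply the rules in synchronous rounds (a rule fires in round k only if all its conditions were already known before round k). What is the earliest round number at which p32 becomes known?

Round 1: rule 3 [IF p28 THEN p38]; rule 4 [IF p14 and p31 THEN p12]; rule 6 [IF p9 and p10 THEN p21]; rule 9 [IF p4 and p24 THEN p23]; rule 10 [IF p39 and p19 THEN p16]; rule 12 [IF p24 THEN p37]. Adds p38, p12, p21, p23, p16, p37.
Round 2: rule 1 [IF p21 and p23 THEN p35]; rule 2 [IF p12 THEN p5]; rule 7 [IF p16 and p11 THEN p17]. Adds p35, p5, p17.
Round 3: rule 5 [IF p17 and p5 THEN p3]; rule 8 [IF p35 THEN p2]. Adds p3, p2.
Round 4: rule 11 [IF p3 and p2 THEN p32]. Adds p32.
p32 first appears in round 4.

4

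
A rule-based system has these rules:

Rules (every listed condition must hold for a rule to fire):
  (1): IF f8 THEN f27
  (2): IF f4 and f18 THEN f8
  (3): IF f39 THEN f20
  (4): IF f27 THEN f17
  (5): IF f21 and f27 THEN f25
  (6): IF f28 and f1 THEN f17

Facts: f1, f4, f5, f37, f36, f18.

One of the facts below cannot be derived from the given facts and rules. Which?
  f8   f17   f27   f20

Round 1: (2) [IF f4 and f18 THEN f8]. New: f8.
Round 2: (1) [IF f8 THEN f27]. New: f27.
Round 3: (4) [IF f27 THEN f17]. New: f17.
Derived: f27 (round 2), f8 (round 1), f17 (round 3). f20 never appears in any round.

f20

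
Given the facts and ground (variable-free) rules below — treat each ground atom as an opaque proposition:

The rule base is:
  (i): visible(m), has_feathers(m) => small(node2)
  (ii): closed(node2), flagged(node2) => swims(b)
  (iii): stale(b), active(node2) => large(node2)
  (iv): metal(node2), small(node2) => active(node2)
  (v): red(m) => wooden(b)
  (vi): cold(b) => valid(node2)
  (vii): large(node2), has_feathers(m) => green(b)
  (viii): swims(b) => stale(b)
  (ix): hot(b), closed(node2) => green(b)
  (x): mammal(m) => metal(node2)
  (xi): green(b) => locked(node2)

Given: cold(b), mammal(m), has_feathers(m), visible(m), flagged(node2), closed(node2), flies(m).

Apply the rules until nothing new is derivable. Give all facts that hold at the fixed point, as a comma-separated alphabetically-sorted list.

active(node2), closed(node2), cold(b), flagged(node2), flies(m), green(b), has_feathers(m), large(node2), locked(node2), mammal(m), metal(node2), small(node2), stale(b), swims(b), valid(node2), visible(m)

Round 1 — (i), (ii), (vi), (x), derive small(node2), swims(b), valid(node2), metal(node2).
Round 2 — (iv), (viii), derive active(node2), stale(b).
Round 3 — (iii), derive large(node2).
Round 4 — (vii), derive green(b).
Round 5 — (xi), derive locked(node2).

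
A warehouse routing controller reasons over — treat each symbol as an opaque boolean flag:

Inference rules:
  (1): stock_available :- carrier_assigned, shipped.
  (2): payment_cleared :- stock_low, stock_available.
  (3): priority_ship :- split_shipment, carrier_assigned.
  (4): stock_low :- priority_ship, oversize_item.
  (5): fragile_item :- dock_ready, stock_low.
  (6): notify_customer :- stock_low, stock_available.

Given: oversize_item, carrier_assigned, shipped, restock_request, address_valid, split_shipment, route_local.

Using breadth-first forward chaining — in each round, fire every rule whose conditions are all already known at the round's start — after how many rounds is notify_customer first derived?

Round 1 — (1), (3), derive stock_available, priority_ship.
Round 2 — (4), derive stock_low.
Round 3 — (2), (6), derive payment_cleared, notify_customer.
notify_customer first appears in round 3.

3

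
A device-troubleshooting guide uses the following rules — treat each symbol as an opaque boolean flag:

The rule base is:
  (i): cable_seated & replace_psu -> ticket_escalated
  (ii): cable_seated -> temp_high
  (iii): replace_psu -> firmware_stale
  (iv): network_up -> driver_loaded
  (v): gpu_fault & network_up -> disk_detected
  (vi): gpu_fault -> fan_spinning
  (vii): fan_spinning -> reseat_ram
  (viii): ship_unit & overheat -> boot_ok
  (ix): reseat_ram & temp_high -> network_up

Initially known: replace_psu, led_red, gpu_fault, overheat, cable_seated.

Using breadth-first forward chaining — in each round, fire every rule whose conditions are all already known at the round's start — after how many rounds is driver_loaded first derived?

Round 1 fires (i), (ii), (iii), (vi), giving ticket_escalated, temp_high, firmware_stale, fan_spinning.
Round 2 fires (vii), giving reseat_ram.
Round 3 fires (ix), giving network_up.
Round 4 fires (iv), (v), giving driver_loaded, disk_detected.
driver_loaded first appears in round 4.

4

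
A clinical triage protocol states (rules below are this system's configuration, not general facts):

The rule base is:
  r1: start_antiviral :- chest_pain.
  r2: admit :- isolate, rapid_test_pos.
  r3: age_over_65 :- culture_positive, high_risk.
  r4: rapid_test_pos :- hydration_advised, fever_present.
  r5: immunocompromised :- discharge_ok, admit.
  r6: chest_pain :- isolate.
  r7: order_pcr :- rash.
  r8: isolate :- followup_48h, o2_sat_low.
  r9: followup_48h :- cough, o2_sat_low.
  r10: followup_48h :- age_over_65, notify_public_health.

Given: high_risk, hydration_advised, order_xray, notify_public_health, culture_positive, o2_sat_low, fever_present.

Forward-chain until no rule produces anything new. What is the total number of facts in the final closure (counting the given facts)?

14

Round 1: r3 [age_over_65 :- culture_positive, high_risk.]; r4 [rapid_test_pos :- hydration_advised, fever_present.]. New: age_over_65, rapid_test_pos.
Round 2: r10 [followup_48h :- age_over_65, notify_public_health.]. New: followup_48h.
Round 3: r8 [isolate :- followup_48h, o2_sat_low.]. New: isolate.
Round 4: r2 [admit :- isolate, rapid_test_pos.]; r6 [chest_pain :- isolate.]. New: admit, chest_pain.
Round 5: r1 [start_antiviral :- chest_pain.]. New: start_antiviral.
Closure: {admit, age_over_65, chest_pain, culture_positive, fever_present, followup_48h, high_risk, hydration_advised, isolate, notify_public_health, o2_sat_low, order_xray, rapid_test_pos, start_antiviral} — 14 facts.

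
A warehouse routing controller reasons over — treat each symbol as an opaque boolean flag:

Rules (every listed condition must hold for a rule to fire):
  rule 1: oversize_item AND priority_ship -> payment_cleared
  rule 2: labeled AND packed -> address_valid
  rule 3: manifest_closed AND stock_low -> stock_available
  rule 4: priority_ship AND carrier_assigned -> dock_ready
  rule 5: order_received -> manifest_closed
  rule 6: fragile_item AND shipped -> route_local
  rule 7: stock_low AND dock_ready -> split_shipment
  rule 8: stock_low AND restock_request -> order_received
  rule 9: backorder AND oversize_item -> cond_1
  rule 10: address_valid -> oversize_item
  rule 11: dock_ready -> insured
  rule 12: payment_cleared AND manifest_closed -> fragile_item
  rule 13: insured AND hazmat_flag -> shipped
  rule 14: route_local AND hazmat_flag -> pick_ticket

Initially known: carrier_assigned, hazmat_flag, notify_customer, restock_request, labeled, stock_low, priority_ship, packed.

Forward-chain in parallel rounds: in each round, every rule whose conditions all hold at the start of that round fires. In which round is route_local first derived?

5

Round 1: rule 2 [labeled AND packed -> address_valid]; rule 4 [priority_ship AND carrier_assigned -> dock_ready]; rule 8 [stock_low AND restock_request -> order_received]. Adds address_valid, dock_ready, order_received.
Round 2: rule 5 [order_received -> manifest_closed]; rule 7 [stock_low AND dock_ready -> split_shipment]; rule 10 [address_valid -> oversize_item]; rule 11 [dock_ready -> insured]. Adds manifest_closed, split_shipment, oversize_item, insured.
Round 3: rule 1 [oversize_item AND priority_ship -> payment_cleared]; rule 3 [manifest_closed AND stock_low -> stock_available]; rule 13 [insured AND hazmat_flag -> shipped]. Adds payment_cleared, stock_available, shipped.
Round 4: rule 12 [payment_cleared AND manifest_closed -> fragile_item]. Adds fragile_item.
Round 5: rule 6 [fragile_item AND shipped -> route_local]. Adds route_local.
route_local first appears in round 5.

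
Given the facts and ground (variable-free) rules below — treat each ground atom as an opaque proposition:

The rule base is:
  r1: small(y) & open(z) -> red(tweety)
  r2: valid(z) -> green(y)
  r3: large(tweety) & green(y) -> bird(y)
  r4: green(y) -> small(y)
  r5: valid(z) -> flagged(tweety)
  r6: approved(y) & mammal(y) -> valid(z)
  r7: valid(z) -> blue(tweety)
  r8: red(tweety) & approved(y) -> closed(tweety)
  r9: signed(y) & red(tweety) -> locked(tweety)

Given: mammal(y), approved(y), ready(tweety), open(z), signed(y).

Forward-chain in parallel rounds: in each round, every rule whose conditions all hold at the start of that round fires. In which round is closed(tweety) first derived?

Round 1: r6 [approved(y) & mammal(y) -> valid(z)]. New: valid(z).
Round 2: r2 [valid(z) -> green(y)]; r5 [valid(z) -> flagged(tweety)]; r7 [valid(z) -> blue(tweety)]. New: green(y), flagged(tweety), blue(tweety).
Round 3: r4 [green(y) -> small(y)]. New: small(y).
Round 4: r1 [small(y) & open(z) -> red(tweety)]. New: red(tweety).
Round 5: r8 [red(tweety) & approved(y) -> closed(tweety)]; r9 [signed(y) & red(tweety) -> locked(tweety)]. New: closed(tweety), locked(tweety).
closed(tweety) first appears in round 5.

5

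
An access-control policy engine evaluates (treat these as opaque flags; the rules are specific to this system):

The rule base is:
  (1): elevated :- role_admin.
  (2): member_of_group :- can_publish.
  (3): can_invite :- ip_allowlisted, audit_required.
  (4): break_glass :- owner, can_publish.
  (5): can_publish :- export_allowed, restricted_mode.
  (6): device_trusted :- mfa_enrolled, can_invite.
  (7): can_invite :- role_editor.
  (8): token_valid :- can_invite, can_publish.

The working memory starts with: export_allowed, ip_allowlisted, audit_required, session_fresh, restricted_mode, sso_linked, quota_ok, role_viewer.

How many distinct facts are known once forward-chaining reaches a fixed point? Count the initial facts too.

Round 1: (3) [can_invite :- ip_allowlisted, audit_required.]; (5) [can_publish :- export_allowed, restricted_mode.]. Adds can_invite, can_publish.
Round 2: (2) [member_of_group :- can_publish.]; (8) [token_valid :- can_invite, can_publish.]. Adds member_of_group, token_valid.
Closure: {audit_required, can_invite, can_publish, export_allowed, ip_allowlisted, member_of_group, quota_ok, restricted_mode, role_viewer, session_fresh, sso_linked, token_valid} — 12 facts.

12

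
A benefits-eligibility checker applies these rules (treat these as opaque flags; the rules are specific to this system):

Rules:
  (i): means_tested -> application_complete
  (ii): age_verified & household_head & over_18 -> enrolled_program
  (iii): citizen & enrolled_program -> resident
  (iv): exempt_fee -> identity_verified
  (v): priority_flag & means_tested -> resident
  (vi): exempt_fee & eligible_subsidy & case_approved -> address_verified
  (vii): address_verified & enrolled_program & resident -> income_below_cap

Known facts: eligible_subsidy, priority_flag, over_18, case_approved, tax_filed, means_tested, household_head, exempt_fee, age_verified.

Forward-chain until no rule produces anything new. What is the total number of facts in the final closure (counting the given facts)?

Round 1: (i) [means_tested -> application_complete]; (ii) [age_verified & household_head & over_18 -> enrolled_program]; (iv) [exempt_fee -> identity_verified]; (v) [priority_flag & means_tested -> resident]; (vi) [exempt_fee & eligible_subsidy & case_approved -> address_verified]. New: application_complete, enrolled_program, identity_verified, resident, address_verified.
Round 2: (vii) [address_verified & enrolled_program & resident -> income_below_cap]. New: income_below_cap.
Closure: {address_verified, age_verified, application_complete, case_approved, eligible_subsidy, enrolled_program, exempt_fee, household_head, identity_verified, income_below_cap, means_tested, over_18, priority_flag, resident, tax_filed} — 15 facts.

15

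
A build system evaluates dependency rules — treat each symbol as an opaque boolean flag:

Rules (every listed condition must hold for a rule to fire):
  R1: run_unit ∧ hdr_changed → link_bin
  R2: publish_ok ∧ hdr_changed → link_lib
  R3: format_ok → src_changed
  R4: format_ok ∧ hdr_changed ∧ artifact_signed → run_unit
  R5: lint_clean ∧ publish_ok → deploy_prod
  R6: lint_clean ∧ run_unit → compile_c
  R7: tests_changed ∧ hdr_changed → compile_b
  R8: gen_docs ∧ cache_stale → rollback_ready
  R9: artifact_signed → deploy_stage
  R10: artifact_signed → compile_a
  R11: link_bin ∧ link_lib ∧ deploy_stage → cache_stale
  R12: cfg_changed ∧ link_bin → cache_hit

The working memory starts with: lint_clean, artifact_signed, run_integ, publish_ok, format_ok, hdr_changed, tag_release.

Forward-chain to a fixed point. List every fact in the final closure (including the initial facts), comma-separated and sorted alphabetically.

artifact_signed, cache_stale, compile_a, compile_c, deploy_prod, deploy_stage, format_ok, hdr_changed, link_bin, link_lib, lint_clean, publish_ok, run_integ, run_unit, src_changed, tag_release

[1] R2 [publish_ok ∧ hdr_changed → link_lib]; R3 [format_ok → src_changed]; R4 [format_ok ∧ hdr_changed ∧ artifact_signed → run_unit]; R5 [lint_clean ∧ publish_ok → deploy_prod]; R9 [artifact_signed → deploy_stage]; R10 [artifact_signed → compile_a]. ⇒ new: link_lib, src_changed, run_unit, deploy_prod, deploy_stage, compile_a.
[2] R1 [run_unit ∧ hdr_changed → link_bin]; R6 [lint_clean ∧ run_unit → compile_c]. ⇒ new: link_bin, compile_c.
[3] R11 [link_bin ∧ link_lib ∧ deploy_stage → cache_stale]. ⇒ new: cache_stale.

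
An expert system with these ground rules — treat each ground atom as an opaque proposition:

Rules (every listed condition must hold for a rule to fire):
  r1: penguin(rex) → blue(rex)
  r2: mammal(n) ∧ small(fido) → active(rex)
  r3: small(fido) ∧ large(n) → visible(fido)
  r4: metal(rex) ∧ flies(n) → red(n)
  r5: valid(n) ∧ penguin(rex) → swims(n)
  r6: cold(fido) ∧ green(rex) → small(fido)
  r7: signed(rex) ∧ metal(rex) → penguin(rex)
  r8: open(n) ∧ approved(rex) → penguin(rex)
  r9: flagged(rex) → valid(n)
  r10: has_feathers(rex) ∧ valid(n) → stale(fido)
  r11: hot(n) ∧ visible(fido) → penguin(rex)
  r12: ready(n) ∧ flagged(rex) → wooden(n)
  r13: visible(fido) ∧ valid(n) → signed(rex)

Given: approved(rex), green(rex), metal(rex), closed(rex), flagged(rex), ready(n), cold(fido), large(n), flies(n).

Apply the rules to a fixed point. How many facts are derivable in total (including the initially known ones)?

[1] r4 [metal(rex) ∧ flies(n) → red(n)]; r6 [cold(fido) ∧ green(rex) → small(fido)]; r9 [flagged(rex) → valid(n)]; r12 [ready(n) ∧ flagged(rex) → wooden(n)]. ⇒ new: red(n), small(fido), valid(n), wooden(n).
[2] r3 [small(fido) ∧ large(n) → visible(fido)]. ⇒ new: visible(fido).
[3] r13 [visible(fido) ∧ valid(n) → signed(rex)]. ⇒ new: signed(rex).
[4] r7 [signed(rex) ∧ metal(rex) → penguin(rex)]. ⇒ new: penguin(rex).
[5] r1 [penguin(rex) → blue(rex)]; r5 [valid(n) ∧ penguin(rex) → swims(n)]. ⇒ new: blue(rex), swims(n).
Closure: {approved(rex), blue(rex), closed(rex), cold(fido), flagged(rex), flies(n), green(rex), large(n), metal(rex), penguin(rex), ready(n), red(n), signed(rex), small(fido), swims(n), valid(n), visible(fido), wooden(n)} — 18 facts.

18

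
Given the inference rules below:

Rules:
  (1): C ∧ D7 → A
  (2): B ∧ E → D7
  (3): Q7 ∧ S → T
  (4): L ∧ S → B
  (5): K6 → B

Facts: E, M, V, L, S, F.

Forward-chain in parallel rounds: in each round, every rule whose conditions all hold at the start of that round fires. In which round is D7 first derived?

2

[1] (4) [L ∧ S → B]. ⇒ new: B.
[2] (2) [B ∧ E → D7]. ⇒ new: D7.
D7 first appears in round 2.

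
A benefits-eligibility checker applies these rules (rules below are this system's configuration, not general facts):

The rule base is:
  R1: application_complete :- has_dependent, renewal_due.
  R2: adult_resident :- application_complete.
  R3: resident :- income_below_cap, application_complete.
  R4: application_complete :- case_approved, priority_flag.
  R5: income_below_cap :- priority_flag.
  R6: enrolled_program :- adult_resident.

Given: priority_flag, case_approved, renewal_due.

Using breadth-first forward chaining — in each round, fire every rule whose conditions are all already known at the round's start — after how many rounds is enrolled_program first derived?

Round 1: R4 [application_complete :- case_approved, priority_flag.]; R5 [income_below_cap :- priority_flag.]. Adds application_complete, income_below_cap.
Round 2: R2 [adult_resident :- application_complete.]; R3 [resident :- income_below_cap, application_complete.]. Adds adult_resident, resident.
Round 3: R6 [enrolled_program :- adult_resident.]. Adds enrolled_program.
enrolled_program first appears in round 3.

3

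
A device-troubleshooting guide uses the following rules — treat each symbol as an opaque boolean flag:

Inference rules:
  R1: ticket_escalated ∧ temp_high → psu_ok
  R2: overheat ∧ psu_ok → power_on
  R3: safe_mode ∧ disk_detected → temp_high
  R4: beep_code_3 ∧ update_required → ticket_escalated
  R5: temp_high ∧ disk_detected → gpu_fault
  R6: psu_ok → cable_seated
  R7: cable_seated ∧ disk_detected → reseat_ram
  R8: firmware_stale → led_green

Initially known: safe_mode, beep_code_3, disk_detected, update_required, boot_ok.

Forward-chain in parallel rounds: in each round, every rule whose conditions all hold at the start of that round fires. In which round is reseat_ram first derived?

4

Round 1: R3 [safe_mode ∧ disk_detected → temp_high]; R4 [beep_code_3 ∧ update_required → ticket_escalated]. New: temp_high, ticket_escalated.
Round 2: R1 [ticket_escalated ∧ temp_high → psu_ok]; R5 [temp_high ∧ disk_detected → gpu_fault]. New: psu_ok, gpu_fault.
Round 3: R6 [psu_ok → cable_seated]. New: cable_seated.
Round 4: R7 [cable_seated ∧ disk_detected → reseat_ram]. New: reseat_ram.
reseat_ram first appears in round 4.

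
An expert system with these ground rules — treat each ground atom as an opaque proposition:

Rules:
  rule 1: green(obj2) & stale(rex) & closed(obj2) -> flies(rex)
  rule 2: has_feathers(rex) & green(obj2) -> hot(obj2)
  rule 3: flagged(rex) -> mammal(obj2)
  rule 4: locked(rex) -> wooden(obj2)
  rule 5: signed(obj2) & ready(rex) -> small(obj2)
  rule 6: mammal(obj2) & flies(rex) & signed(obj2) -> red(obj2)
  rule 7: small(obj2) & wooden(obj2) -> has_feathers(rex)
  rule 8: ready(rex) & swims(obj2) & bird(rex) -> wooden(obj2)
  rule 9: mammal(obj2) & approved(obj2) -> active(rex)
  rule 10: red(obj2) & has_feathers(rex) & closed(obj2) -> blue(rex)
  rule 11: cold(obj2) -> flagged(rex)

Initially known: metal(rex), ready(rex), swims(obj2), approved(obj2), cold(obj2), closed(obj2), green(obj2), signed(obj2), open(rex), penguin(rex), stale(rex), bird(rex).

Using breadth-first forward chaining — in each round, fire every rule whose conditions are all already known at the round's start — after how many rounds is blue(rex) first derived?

Round 1: rule 1 [green(obj2) & stale(rex) & closed(obj2) -> flies(rex)]; rule 5 [signed(obj2) & ready(rex) -> small(obj2)]; rule 8 [ready(rex) & swims(obj2) & bird(rex) -> wooden(obj2)]; rule 11 [cold(obj2) -> flagged(rex)]. New: flies(rex), small(obj2), wooden(obj2), flagged(rex).
Round 2: rule 3 [flagged(rex) -> mammal(obj2)]; rule 7 [small(obj2) & wooden(obj2) -> has_feathers(rex)]. New: mammal(obj2), has_feathers(rex).
Round 3: rule 2 [has_feathers(rex) & green(obj2) -> hot(obj2)]; rule 6 [mammal(obj2) & flies(rex) & signed(obj2) -> red(obj2)]; rule 9 [mammal(obj2) & approved(obj2) -> active(rex)]. New: hot(obj2), red(obj2), active(rex).
Round 4: rule 10 [red(obj2) & has_feathers(rex) & closed(obj2) -> blue(rex)]. New: blue(rex).
blue(rex) first appears in round 4.

4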